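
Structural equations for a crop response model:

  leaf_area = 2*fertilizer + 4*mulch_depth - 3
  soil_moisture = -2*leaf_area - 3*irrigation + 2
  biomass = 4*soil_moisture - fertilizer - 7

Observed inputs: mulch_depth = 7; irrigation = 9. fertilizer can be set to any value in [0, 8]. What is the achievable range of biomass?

-443 to -307

Substituting into the leaf_area equation gives leaf_area = 2*fertilizer + 25.
Substituting into the soil_moisture equation gives soil_moisture = -4*fertilizer - 75.
Substituting into the biomass equation gives biomass = -17*fertilizer - 307.
Linear in fertilizer, so extremes are at the endpoints: fertilizer = 0 gives biomass = -307; fertilizer = 8 gives biomass = -443.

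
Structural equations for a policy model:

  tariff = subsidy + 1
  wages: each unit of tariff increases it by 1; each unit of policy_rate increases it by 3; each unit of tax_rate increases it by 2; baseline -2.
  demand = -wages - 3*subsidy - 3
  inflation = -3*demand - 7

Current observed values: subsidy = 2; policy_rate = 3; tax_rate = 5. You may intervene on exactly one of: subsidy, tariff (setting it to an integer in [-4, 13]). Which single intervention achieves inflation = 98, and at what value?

set tariff = 9

Intervening on subsidy: inflation = 12*subsidy + 56. Reaching 98 requires subsidy = 7/2, not an integer.
Intervening on tariff: with other inputs at their observed values, inflation = 3*tariff + 71. Solving for 98 gives tariff = 9, within [-4, 13].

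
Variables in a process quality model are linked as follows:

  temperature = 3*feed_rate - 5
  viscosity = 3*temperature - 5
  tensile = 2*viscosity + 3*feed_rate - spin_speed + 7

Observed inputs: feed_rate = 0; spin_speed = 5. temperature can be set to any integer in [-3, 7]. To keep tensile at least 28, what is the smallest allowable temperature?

Intervening on temperature fixes its value directly, overriding its dependence on feed_rate.
Substituting into the tensile equation gives tensile = 6*temperature - 8.
Require 6*temperature - 8 ≥ 28, so temperature ≥ 6.
The smallest integer in [-3, 7] satisfying this is 6.

temperature = 6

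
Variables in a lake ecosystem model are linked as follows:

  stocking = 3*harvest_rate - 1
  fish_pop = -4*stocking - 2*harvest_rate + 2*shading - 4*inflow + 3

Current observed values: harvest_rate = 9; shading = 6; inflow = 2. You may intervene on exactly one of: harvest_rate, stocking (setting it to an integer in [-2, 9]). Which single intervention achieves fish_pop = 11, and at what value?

Intervening on harvest_rate: with other inputs at their observed values, fish_pop = -14*harvest_rate + 11. Solving for 11 gives harvest_rate = 0, within [-2, 9].
Intervening on stocking: fish_pop = -4*stocking - 11. Reaching 11 requires stocking = -11/2, not an integer.

set harvest_rate = 0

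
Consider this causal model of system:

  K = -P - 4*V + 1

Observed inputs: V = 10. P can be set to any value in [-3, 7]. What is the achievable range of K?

-46 to -36

Substituting into the K equation gives K = -P - 39.
Linear in P, so extremes are at the endpoints: P = -3 gives K = -36; P = 7 gives K = -46.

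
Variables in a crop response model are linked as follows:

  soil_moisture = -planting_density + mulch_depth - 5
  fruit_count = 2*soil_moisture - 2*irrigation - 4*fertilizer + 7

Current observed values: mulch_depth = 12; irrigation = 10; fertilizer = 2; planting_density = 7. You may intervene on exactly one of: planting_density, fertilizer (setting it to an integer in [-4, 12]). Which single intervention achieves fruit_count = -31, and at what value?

Intervening on planting_density: with other inputs at their observed values, fruit_count = -2*planting_density - 7. Solving for -31 gives planting_density = 12, within [-4, 12].
Intervening on fertilizer: fruit_count = -4*fertilizer - 13. Reaching -31 requires fertilizer = 9/2, not an integer.

set planting_density = 12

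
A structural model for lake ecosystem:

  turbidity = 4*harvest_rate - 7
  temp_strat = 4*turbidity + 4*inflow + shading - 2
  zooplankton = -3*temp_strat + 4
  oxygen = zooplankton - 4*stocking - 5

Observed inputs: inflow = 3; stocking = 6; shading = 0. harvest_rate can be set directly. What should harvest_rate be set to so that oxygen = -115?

harvest_rate = 3

Substituting into the temp_strat equation gives temp_strat = 16*harvest_rate - 18.
This gives zooplankton = -48*harvest_rate + 58.
Substituting into the oxygen equation gives oxygen = -48*harvest_rate + 29.
Solve -48*harvest_rate + 29 = -115: harvest_rate = (-115 - 29) / -48 = 3.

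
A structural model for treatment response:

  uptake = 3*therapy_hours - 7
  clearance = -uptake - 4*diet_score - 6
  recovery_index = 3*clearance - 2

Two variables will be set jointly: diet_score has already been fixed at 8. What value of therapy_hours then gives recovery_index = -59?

therapy_hours = -4

With diet_score held at 8:
Substituting into the clearance equation gives clearance = -3*therapy_hours - 31.
Substituting into the recovery_index equation gives recovery_index = -9*therapy_hours - 95.
Solve -9*therapy_hours - 95 = -59: therapy_hours = (-59 + 95) / -9 = -4.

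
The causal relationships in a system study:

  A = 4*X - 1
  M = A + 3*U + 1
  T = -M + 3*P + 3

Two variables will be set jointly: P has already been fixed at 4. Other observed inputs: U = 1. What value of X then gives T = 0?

X = 3

With P held at 4:
Substituting into the M equation gives M = 4*X + 3.
Substituting into the T equation gives T = -4*X + 12.
Solve -4*X + 12 = 0: X = (0 - 12) / -4 = 3.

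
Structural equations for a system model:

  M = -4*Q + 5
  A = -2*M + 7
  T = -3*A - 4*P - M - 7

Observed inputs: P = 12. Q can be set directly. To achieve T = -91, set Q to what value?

Substituting into the A equation gives A = 8*Q - 3.
T becomes -20*Q - 51.
Solve -20*Q - 51 = -91: Q = (-91 + 51) / -20 = 2.

Q = 2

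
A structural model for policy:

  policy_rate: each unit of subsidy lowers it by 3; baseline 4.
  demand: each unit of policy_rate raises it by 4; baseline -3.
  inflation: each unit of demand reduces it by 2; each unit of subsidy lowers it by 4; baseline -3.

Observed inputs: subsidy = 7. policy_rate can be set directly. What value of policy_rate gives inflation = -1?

Intervening on policy_rate fixes its value directly, overriding its dependence on subsidy.
Substituting into the inflation equation gives inflation = -8*policy_rate - 25.
Solve -8*policy_rate - 25 = -1: policy_rate = (-1 + 25) / -8 = -3.

policy_rate = -3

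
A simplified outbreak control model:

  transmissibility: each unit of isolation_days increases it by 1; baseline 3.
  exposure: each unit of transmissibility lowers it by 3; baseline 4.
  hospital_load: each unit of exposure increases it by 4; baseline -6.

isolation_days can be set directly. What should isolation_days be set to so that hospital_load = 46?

Substituting into the exposure equation gives exposure = -3*isolation_days - 5.
Substituting into the hospital_load equation gives hospital_load = -12*isolation_days - 26.
Solve -12*isolation_days - 26 = 46: isolation_days = (46 + 26) / -12 = -6.

isolation_days = -6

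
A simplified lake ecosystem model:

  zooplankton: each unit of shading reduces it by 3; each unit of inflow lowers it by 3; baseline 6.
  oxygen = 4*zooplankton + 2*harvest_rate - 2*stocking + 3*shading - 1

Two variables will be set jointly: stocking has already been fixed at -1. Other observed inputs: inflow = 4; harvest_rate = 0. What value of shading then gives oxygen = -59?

With stocking held at -1:
Substituting into the zooplankton equation gives zooplankton = -3*shading - 6.
Substituting into the oxygen equation gives oxygen = -9*shading - 23.
Solve -9*shading - 23 = -59: shading = (-59 + 23) / -9 = 4.

shading = 4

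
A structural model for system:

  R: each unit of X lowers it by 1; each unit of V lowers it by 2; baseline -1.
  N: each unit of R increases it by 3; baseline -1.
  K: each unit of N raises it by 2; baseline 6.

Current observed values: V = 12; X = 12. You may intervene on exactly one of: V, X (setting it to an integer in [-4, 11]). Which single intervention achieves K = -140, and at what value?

set X = -1

Intervening on V: K = -12*V - 74. Reaching -140 requires V = 11/2, not an integer.
Intervening on X: with other inputs at their observed values, K = -6*X - 146. Solving for -140 gives X = -1, within [-4, 11].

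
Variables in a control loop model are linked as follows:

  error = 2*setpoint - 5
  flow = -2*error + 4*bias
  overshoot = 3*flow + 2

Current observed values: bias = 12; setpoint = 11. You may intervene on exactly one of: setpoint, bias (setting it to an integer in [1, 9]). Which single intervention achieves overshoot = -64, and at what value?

Intervening on setpoint: overshoot = -12*setpoint + 176. Reaching -64 requires setpoint = 20, outside [1, 9].
Intervening on bias: with other inputs at their observed values, overshoot = 12*bias - 100. Solving for -64 gives bias = 3, within [1, 9].

set bias = 3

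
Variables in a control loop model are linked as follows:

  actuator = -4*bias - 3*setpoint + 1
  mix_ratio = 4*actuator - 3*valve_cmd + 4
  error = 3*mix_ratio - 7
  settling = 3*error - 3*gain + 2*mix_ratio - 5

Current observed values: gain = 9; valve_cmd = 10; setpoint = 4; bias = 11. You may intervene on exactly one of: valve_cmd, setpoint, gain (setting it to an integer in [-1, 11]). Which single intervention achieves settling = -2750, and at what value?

set gain = 6

Intervening on valve_cmd: settling = -33*valve_cmd - 2429. Reaching -2750 requires valve_cmd = 107/11, not an integer.
Intervening on setpoint: settling = -132*setpoint - 2231. Reaching -2750 requires setpoint = 173/44, not an integer.
Intervening on gain: with other inputs at their observed values, settling = -3*gain - 2732. Solving for -2750 gives gain = 6, within [-1, 11].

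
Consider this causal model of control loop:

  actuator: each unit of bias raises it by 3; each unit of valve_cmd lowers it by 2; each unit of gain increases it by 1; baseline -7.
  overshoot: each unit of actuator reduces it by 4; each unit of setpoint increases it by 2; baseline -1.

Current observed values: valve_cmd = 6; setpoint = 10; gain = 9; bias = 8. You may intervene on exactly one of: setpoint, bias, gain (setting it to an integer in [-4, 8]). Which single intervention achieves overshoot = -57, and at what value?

Intervening on setpoint: with other inputs at their observed values, overshoot = 2*setpoint - 57. Solving for -57 gives setpoint = 0, within [-4, 8].
Intervening on bias: overshoot = -12*bias + 59. Reaching -57 requires bias = 29/3, not an integer.
Intervening on gain: overshoot = -4*gain - 1. Reaching -57 requires gain = 14, outside [-4, 8].

set setpoint = 0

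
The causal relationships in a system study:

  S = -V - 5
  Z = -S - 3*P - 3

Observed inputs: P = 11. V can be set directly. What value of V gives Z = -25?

Substituting into the Z equation gives Z = V - 31.
Solve V - 31 = -25: V = (-25 + 31) / 1 = 6.

V = 6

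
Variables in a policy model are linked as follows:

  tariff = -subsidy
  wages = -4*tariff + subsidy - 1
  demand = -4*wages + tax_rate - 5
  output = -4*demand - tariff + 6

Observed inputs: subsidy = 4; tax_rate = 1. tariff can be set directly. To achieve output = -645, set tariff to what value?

Intervening on tariff fixes its value directly, overriding its dependence on subsidy.
Substituting into the wages equation gives wages = -4*tariff + 3.
demand becomes 16*tariff - 16.
So output = -65*tariff + 70.
Solve -65*tariff + 70 = -645: tariff = (-645 - 70) / -65 = 11.

tariff = 11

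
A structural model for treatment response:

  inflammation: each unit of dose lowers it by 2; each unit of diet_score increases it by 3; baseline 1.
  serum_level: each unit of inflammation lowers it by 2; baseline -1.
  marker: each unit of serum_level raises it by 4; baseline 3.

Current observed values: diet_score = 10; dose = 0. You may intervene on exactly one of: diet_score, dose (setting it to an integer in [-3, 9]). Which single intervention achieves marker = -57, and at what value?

set diet_score = 2

Intervening on diet_score: with other inputs at their observed values, marker = -24*diet_score - 9. Solving for -57 gives diet_score = 2, within [-3, 9].
Intervening on dose: marker = 16*dose - 249. Reaching -57 requires dose = 12, outside [-3, 9].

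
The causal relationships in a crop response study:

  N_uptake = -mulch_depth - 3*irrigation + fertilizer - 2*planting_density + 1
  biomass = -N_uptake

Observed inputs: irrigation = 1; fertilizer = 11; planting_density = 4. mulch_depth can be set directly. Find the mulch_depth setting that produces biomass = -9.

mulch_depth = -8

Substituting into the N_uptake equation gives N_uptake = -mulch_depth + 1.
Substituting into the biomass equation gives biomass = mulch_depth - 1.
Solve mulch_depth - 1 = -9: mulch_depth = (-9 + 1) / 1 = -8.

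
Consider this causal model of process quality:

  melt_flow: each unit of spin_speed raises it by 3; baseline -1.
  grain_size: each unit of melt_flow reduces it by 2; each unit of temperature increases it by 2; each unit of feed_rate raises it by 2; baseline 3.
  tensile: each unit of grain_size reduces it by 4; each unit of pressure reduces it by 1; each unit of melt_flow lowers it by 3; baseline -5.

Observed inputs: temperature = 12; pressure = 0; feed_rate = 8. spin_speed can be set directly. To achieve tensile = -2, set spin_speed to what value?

spin_speed = 12

Substituting into the grain_size equation gives grain_size = -6*spin_speed + 45.
So tensile = 15*spin_speed - 182.
Solve 15*spin_speed - 182 = -2: spin_speed = (-2 + 182) / 15 = 12.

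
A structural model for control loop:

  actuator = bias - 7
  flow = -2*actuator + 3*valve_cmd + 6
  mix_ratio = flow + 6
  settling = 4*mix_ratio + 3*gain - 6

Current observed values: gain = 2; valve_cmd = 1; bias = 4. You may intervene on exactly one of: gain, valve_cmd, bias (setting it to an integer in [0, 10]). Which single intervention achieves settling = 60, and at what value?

set bias = 7

Intervening on gain: settling = 3*gain + 78. Reaching 60 requires gain = -6, outside [0, 10].
Intervening on valve_cmd: settling = 12*valve_cmd + 72. Reaching 60 requires valve_cmd = -1, outside [0, 10].
Intervening on bias: with other inputs at their observed values, settling = -8*bias + 116. Solving for 60 gives bias = 7, within [0, 10].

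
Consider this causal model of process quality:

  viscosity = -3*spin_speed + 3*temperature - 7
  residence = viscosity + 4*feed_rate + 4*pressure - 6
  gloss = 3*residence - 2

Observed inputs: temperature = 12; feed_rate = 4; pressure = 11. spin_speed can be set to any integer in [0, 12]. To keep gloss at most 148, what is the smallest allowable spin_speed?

Substituting into the viscosity equation gives viscosity = -3*spin_speed + 29.
Substituting into the residence equation gives residence = -3*spin_speed + 83.
gloss becomes -9*spin_speed + 247.
Require -9*spin_speed + 247 ≤ 148, so spin_speed ≥ 11.
The smallest integer in [0, 12] satisfying this is 11.

spin_speed = 11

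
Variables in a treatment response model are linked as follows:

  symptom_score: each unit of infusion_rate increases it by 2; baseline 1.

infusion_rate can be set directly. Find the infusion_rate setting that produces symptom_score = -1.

Solve 2*infusion_rate + 1 = -1: infusion_rate = (-1 - 1) / 2 = -1.

infusion_rate = -1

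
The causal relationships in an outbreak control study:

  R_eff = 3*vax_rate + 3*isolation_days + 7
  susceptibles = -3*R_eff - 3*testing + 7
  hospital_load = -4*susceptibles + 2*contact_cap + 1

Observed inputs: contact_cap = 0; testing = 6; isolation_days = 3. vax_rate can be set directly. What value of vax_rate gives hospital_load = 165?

Substituting into the R_eff equation gives R_eff = 3*vax_rate + 16.
So susceptibles = -9*vax_rate - 59.
hospital_load becomes 36*vax_rate + 237.
Solve 36*vax_rate + 237 = 165: vax_rate = (165 - 237) / 36 = -2.

vax_rate = -2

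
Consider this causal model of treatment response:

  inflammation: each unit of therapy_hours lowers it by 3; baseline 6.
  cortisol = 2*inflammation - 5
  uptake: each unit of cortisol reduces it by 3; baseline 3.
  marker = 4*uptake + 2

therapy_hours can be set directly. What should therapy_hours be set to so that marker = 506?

therapy_hours = 8

Substituting into the cortisol equation gives cortisol = -6*therapy_hours + 7.
uptake becomes 18*therapy_hours - 18.
marker becomes 72*therapy_hours - 70.
Solve 72*therapy_hours - 70 = 506: therapy_hours = (506 + 70) / 72 = 8.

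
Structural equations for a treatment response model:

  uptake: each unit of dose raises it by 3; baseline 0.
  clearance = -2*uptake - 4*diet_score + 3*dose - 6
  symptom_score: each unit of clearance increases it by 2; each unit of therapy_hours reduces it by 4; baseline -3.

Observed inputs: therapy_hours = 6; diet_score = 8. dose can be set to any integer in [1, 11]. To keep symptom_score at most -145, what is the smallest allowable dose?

Substituting into the clearance equation gives clearance = -3*dose - 38.
This gives symptom_score = -6*dose - 103.
Require -6*dose - 103 ≤ -145, so dose ≥ 7.
The smallest integer in [1, 11] satisfying this is 7.

dose = 7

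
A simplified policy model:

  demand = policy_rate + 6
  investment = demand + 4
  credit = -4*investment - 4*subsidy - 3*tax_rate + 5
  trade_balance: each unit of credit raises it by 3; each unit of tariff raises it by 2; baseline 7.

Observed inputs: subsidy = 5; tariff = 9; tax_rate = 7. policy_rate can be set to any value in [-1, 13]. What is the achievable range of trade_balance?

Substituting into the investment equation gives investment = policy_rate + 10.
Substituting into the credit equation gives credit = -4*policy_rate - 76.
Substituting into the trade_balance equation gives trade_balance = -12*policy_rate - 203.
Linear in policy_rate, so extremes are at the endpoints: policy_rate = -1 gives trade_balance = -191; policy_rate = 13 gives trade_balance = -359.

-359 to -191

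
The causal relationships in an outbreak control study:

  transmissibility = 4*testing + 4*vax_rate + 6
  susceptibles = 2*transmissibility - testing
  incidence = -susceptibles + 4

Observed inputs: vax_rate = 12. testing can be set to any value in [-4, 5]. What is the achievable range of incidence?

-139 to -76

Substituting into the transmissibility equation gives transmissibility = 4*testing + 54.
This gives susceptibles = 7*testing + 108.
This gives incidence = -7*testing - 104.
Linear in testing, so extremes are at the endpoints: testing = -4 gives incidence = -76; testing = 5 gives incidence = -139.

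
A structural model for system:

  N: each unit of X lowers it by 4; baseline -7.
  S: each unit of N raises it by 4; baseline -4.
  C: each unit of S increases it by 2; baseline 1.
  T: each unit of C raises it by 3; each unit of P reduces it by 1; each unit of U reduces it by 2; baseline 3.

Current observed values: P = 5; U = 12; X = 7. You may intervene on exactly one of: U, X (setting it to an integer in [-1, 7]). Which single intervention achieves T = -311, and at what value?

Intervening on U: T = -2*U - 863. Reaching -311 requires U = -276, outside [-1, 7].
Intervening on X: with other inputs at their observed values, T = -96*X - 215. Solving for -311 gives X = 1, within [-1, 7].

set X = 1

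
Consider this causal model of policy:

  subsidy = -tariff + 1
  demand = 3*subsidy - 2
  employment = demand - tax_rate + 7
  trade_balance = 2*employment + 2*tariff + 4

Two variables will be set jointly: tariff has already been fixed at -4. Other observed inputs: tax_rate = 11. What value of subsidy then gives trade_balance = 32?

subsidy = 8

With tariff held at -4:
Intervening on subsidy fixes its value directly, overriding its dependence on tariff.
Substituting into the employment equation gives employment = 3*subsidy - 6.
trade_balance becomes 6*subsidy - 16.
Solve 6*subsidy - 16 = 32: subsidy = (32 + 16) / 6 = 8.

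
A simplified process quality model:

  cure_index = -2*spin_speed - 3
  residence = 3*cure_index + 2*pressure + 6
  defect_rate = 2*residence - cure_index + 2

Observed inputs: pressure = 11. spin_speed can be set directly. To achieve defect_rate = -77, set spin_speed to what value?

spin_speed = 12

Substituting into the residence equation gives residence = -6*spin_speed + 19.
defect_rate becomes -10*spin_speed + 43.
Solve -10*spin_speed + 43 = -77: spin_speed = (-77 - 43) / -10 = 12.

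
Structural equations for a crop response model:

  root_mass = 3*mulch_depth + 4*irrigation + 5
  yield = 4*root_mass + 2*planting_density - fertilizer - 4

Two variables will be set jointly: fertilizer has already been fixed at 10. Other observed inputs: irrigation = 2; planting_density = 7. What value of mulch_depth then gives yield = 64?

With fertilizer held at 10:
Substituting into the root_mass equation gives root_mass = 3*mulch_depth + 13.
Substituting into the yield equation gives yield = 12*mulch_depth + 52.
Solve 12*mulch_depth + 52 = 64: mulch_depth = (64 - 52) / 12 = 1.

mulch_depth = 1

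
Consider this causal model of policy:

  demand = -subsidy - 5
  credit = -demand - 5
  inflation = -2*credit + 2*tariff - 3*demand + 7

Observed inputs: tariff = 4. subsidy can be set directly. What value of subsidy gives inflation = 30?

subsidy = 0

Substituting into the credit equation gives credit = subsidy.
Substituting into the inflation equation gives inflation = subsidy + 30.
Solve subsidy + 30 = 30: subsidy = (30 - 30) / 1 = 0.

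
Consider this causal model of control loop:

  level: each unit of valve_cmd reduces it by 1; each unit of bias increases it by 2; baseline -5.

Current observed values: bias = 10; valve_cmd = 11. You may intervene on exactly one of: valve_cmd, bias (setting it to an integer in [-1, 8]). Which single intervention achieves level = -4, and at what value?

Intervening on valve_cmd: level = -valve_cmd + 15. Reaching -4 requires valve_cmd = 19, outside [-1, 8].
Intervening on bias: with other inputs at their observed values, level = 2*bias - 16. Solving for -4 gives bias = 6, within [-1, 8].

set bias = 6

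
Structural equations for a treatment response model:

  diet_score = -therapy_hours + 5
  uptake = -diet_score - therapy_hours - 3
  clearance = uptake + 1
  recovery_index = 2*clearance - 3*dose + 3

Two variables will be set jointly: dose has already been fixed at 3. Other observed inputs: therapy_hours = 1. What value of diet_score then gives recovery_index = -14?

With dose held at 3:
Intervening on diet_score fixes its value directly, overriding its dependence on therapy_hours.
Substituting into the uptake equation gives uptake = -diet_score - 4.
Substituting into the clearance equation gives clearance = -diet_score - 3.
recovery_index becomes -2*diet_score - 12.
Solve -2*diet_score - 12 = -14: diet_score = (-14 + 12) / -2 = 1.

diet_score = 1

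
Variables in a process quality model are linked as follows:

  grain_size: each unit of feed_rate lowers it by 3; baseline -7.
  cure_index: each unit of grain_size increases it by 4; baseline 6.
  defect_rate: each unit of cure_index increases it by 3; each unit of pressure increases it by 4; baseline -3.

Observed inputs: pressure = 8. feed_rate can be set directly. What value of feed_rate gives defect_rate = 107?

feed_rate = -4

Substituting into the cure_index equation gives cure_index = -12*feed_rate - 22.
defect_rate becomes -36*feed_rate - 37.
Solve -36*feed_rate - 37 = 107: feed_rate = (107 + 37) / -36 = -4.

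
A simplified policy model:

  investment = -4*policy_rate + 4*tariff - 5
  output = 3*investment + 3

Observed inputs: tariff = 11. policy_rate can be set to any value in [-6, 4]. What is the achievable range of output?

72 to 192

Substituting into the investment equation gives investment = -4*policy_rate + 39.
This gives output = -12*policy_rate + 120.
Linear in policy_rate, so extremes are at the endpoints: policy_rate = -6 gives output = 192; policy_rate = 4 gives output = 72.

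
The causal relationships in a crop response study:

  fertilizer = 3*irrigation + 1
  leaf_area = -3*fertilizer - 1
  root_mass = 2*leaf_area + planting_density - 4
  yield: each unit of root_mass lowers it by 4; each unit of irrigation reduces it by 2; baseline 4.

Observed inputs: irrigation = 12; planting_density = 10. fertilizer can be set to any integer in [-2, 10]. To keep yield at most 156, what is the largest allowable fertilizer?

fertilizer = 8

Intervening on fertilizer fixes its value directly, overriding its dependence on irrigation.
Substituting into the root_mass equation gives root_mass = -6*fertilizer + 4.
Substituting into the yield equation gives yield = 24*fertilizer - 36.
Require 24*fertilizer - 36 ≤ 156, so fertilizer ≤ 8.
The largest integer in [-2, 10] satisfying this is 8.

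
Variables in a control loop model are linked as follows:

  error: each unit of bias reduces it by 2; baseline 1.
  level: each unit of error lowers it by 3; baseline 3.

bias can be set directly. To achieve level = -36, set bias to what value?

Substituting into the level equation gives level = 6*bias.
Solve 6*bias = -36: bias = -36 / 6 = -6.

bias = -6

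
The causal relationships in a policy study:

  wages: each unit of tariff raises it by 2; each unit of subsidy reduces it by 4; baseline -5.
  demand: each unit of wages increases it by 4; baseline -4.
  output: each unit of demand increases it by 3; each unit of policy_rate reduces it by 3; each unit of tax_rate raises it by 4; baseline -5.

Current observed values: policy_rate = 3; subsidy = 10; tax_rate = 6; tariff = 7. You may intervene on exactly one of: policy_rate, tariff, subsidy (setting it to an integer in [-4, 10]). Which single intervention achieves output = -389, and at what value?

Intervening on policy_rate: with other inputs at their observed values, output = -3*policy_rate - 365. Solving for -389 gives policy_rate = 8, within [-4, 10].
Intervening on tariff: output = 24*tariff - 542. Reaching -389 requires tariff = 51/8, not an integer.
Intervening on subsidy: output = -48*subsidy + 106. Reaching -389 requires subsidy = 165/16, not an integer.

set policy_rate = 8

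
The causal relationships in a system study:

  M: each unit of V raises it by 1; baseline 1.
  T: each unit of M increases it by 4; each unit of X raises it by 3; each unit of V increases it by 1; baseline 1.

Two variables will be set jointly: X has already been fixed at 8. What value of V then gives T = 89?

With X held at 8:
Substituting into the T equation gives T = 5*V + 29.
Solve 5*V + 29 = 89: V = (89 - 29) / 5 = 12.

V = 12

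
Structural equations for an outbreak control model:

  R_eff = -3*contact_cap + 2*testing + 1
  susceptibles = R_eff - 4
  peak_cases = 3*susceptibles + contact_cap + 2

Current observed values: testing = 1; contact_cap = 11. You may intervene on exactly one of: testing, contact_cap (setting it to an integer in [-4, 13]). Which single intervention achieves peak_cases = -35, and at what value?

set testing = 10

Intervening on testing: with other inputs at their observed values, peak_cases = 6*testing - 95. Solving for -35 gives testing = 10, within [-4, 13].
Intervening on contact_cap: peak_cases = -8*contact_cap - 1. Reaching -35 requires contact_cap = 17/4, not an integer.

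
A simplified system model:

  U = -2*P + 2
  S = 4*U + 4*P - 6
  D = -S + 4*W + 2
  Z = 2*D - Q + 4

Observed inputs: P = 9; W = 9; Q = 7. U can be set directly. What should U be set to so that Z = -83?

Intervening on U fixes its value directly, overriding its dependence on P.
Substituting into the S equation gives S = 4*U + 30.
So D = -4*U + 8.
Z becomes -8*U + 13.
Solve -8*U + 13 = -83: U = (-83 - 13) / -8 = 12.

U = 12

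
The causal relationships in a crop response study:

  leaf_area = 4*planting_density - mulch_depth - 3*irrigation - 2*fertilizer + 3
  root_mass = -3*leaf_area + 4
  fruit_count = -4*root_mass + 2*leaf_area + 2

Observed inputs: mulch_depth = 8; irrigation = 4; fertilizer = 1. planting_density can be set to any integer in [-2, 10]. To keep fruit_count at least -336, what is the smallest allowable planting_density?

planting_density = -1

Substituting into the leaf_area equation gives leaf_area = 4*planting_density - 19.
Substituting into the root_mass equation gives root_mass = -12*planting_density + 61.
Substituting into the fruit_count equation gives fruit_count = 56*planting_density - 280.
Require 56*planting_density - 280 ≥ -336, so planting_density ≥ -1.
The smallest integer in [-2, 10] satisfying this is -1.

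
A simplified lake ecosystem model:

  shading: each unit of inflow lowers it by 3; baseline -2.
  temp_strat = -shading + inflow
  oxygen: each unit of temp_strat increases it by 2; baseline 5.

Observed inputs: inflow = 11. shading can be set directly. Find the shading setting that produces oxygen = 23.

Intervening on shading fixes its value directly, overriding its dependence on inflow.
Substituting into the temp_strat equation gives temp_strat = -shading + 11.
oxygen becomes -2*shading + 27.
Solve -2*shading + 27 = 23: shading = (23 - 27) / -2 = 2.

shading = 2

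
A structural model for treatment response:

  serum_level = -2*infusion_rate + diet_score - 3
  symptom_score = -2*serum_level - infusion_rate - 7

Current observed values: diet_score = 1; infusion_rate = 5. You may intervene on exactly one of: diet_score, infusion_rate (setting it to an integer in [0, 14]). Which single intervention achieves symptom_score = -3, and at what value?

Intervening on diet_score: symptom_score = -2*diet_score + 14. Reaching -3 requires diet_score = 17/2, not an integer.
Intervening on infusion_rate: with other inputs at their observed values, symptom_score = 3*infusion_rate - 3. Solving for -3 gives infusion_rate = 0, within [0, 14].

set infusion_rate = 0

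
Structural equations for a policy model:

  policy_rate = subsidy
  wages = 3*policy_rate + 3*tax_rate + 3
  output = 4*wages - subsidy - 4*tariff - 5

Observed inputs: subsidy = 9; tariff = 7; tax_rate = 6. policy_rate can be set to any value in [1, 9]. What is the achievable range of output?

Intervening on policy_rate fixes its value directly, overriding its dependence on subsidy.
Substituting into the wages equation gives wages = 3*policy_rate + 21.
output becomes 12*policy_rate + 42.
Linear in policy_rate, so extremes are at the endpoints: policy_rate = 1 gives output = 54; policy_rate = 9 gives output = 150.

54 to 150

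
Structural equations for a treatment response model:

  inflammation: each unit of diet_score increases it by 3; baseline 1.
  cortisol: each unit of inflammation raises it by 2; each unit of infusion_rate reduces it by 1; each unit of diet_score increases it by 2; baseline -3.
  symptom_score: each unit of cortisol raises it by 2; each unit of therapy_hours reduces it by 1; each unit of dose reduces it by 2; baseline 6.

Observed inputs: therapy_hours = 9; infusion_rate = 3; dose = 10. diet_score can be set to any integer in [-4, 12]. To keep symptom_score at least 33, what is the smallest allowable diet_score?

Substituting into the cortisol equation gives cortisol = 8*diet_score - 4.
Substituting into the symptom_score equation gives symptom_score = 16*diet_score - 31.
Require 16*diet_score - 31 ≥ 33, so diet_score ≥ 4.
The smallest integer in [-4, 12] satisfying this is 4.

diet_score = 4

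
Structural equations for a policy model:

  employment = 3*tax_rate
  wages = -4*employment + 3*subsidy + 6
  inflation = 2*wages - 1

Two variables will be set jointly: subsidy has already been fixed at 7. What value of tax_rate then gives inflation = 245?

With subsidy held at 7:
Substituting into the wages equation gives wages = -12*tax_rate + 27.
So inflation = -24*tax_rate + 53.
Solve -24*tax_rate + 53 = 245: tax_rate = (245 - 53) / -24 = -8.

tax_rate = -8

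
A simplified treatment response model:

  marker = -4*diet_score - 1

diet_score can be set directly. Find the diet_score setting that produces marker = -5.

Solve -4*diet_score - 1 = -5: diet_score = (-5 + 1) / -4 = 1.

diet_score = 1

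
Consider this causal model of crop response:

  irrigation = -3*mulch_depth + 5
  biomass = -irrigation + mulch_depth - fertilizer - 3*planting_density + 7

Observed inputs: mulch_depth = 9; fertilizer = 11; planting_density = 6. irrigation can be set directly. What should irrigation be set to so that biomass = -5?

irrigation = -8

Intervening on irrigation fixes its value directly, overriding its dependence on mulch_depth.
Substituting into the biomass equation gives biomass = -irrigation - 13.
Solve -irrigation - 13 = -5: irrigation = (-5 + 13) / -1 = -8.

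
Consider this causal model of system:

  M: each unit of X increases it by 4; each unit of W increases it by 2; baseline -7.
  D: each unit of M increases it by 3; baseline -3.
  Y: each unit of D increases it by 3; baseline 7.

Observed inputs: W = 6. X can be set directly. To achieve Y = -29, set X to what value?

Substituting into the M equation gives M = 4*X + 5.
Substituting into the D equation gives D = 12*X + 12.
So Y = 36*X + 43.
Solve 36*X + 43 = -29: X = (-29 - 43) / 36 = -2.

X = -2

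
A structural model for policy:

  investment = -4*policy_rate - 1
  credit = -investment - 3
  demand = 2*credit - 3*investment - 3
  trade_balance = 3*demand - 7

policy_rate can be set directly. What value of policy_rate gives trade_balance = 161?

policy_rate = 3

Substituting into the credit equation gives credit = 4*policy_rate - 2.
So demand = 20*policy_rate - 4.
trade_balance becomes 60*policy_rate - 19.
Solve 60*policy_rate - 19 = 161: policy_rate = (161 + 19) / 60 = 3.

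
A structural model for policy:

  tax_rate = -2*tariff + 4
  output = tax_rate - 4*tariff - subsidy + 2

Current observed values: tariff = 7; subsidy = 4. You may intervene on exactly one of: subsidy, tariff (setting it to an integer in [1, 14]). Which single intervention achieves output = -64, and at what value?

Intervening on subsidy: output = -subsidy - 36. Reaching -64 requires subsidy = 28, outside [1, 14].
Intervening on tariff: with other inputs at their observed values, output = -6*tariff + 2. Solving for -64 gives tariff = 11, within [1, 14].

set tariff = 11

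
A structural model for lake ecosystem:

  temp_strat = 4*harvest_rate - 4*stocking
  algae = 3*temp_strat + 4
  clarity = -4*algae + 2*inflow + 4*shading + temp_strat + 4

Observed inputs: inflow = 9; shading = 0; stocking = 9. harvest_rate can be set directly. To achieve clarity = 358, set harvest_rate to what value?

Substituting into the temp_strat equation gives temp_strat = 4*harvest_rate - 36.
Substituting into the algae equation gives algae = 12*harvest_rate - 104.
Substituting into the clarity equation gives clarity = -44*harvest_rate + 402.
Solve -44*harvest_rate + 402 = 358: harvest_rate = (358 - 402) / -44 = 1.

harvest_rate = 1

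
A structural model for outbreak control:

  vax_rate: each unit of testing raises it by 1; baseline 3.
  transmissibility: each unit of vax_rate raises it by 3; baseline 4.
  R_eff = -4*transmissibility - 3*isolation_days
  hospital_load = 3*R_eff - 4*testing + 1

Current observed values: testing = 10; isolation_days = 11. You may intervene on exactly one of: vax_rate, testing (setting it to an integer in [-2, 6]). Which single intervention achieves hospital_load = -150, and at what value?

set vax_rate = -1

Intervening on vax_rate: with other inputs at their observed values, hospital_load = -36*vax_rate - 186. Solving for -150 gives vax_rate = -1, within [-2, 6].
Intervening on testing: hospital_load = -40*testing - 254. Reaching -150 requires testing = -13/5, not an integer.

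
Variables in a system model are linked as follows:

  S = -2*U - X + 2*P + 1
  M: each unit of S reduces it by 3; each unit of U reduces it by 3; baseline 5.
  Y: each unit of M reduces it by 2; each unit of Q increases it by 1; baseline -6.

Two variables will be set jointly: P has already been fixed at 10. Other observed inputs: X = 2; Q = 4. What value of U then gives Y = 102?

U = 0

With P held at 10:
Substituting into the S equation gives S = -2*U + 19.
Substituting into the M equation gives M = 3*U - 52.
Substituting into the Y equation gives Y = -6*U + 102.
Solve -6*U + 102 = 102: U = (102 - 102) / -6 = 0.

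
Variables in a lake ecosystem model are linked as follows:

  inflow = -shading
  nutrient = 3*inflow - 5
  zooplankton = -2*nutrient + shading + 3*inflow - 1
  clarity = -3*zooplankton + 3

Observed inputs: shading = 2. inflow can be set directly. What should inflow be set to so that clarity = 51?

inflow = 9

Intervening on inflow fixes its value directly, overriding its dependence on shading.
Substituting into the zooplankton equation gives zooplankton = -3*inflow + 11.
So clarity = 9*inflow - 30.
Solve 9*inflow - 30 = 51: inflow = (51 + 30) / 9 = 9.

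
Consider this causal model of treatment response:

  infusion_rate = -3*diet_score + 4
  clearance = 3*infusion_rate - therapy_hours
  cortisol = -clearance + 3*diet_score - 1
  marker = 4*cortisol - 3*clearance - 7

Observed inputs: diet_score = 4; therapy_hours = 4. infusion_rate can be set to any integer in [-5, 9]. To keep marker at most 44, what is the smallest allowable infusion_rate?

infusion_rate = 1

Intervening on infusion_rate fixes its value directly, overriding its dependence on diet_score.
Substituting into the clearance equation gives clearance = 3*infusion_rate - 4.
Substituting into the cortisol equation gives cortisol = -3*infusion_rate + 15.
Substituting into the marker equation gives marker = -21*infusion_rate + 65.
Require -21*infusion_rate + 65 ≤ 44, so infusion_rate ≥ 1.
The smallest integer in [-5, 9] satisfying this is 1.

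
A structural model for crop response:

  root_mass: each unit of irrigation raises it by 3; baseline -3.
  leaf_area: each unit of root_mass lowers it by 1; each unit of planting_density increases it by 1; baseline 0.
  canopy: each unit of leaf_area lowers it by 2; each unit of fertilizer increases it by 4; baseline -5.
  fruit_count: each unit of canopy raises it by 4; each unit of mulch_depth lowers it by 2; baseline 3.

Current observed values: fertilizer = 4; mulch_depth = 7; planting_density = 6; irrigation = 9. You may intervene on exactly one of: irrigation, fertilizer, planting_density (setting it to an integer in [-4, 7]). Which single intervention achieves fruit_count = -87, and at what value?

set irrigation = -2

Intervening on irrigation: with other inputs at their observed values, fruit_count = 24*irrigation - 39. Solving for -87 gives irrigation = -2, within [-4, 7].
Intervening on fertilizer: fruit_count = 16*fertilizer + 113. Reaching -87 requires fertilizer = -25/2, not an integer.
Intervening on planting_density: fruit_count = -8*planting_density + 225. Reaching -87 requires planting_density = 39, outside [-4, 7].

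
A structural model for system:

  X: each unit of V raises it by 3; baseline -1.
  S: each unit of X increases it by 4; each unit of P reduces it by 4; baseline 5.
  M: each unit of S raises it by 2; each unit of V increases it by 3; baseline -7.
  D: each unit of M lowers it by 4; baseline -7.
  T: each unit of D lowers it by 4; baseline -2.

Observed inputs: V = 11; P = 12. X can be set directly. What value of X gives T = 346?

Intervening on X fixes its value directly, overriding its dependence on V.
Substituting into the S equation gives S = 4*X - 43.
So M = 8*X - 60.
This gives D = -32*X + 233.
Substituting into the T equation gives T = 128*X - 934.
Solve 128*X - 934 = 346: X = (346 + 934) / 128 = 10.

X = 10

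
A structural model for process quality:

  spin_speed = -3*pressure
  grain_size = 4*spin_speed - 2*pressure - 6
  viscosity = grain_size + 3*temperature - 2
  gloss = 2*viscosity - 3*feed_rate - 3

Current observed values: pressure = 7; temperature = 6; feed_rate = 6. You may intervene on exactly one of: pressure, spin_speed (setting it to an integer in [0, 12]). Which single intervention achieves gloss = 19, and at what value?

Intervening on pressure: gloss = -28*pressure - 1. Reaching 19 requires pressure = -5/7, not an integer.
Intervening on spin_speed: with other inputs at their observed values, gloss = 8*spin_speed - 29. Solving for 19 gives spin_speed = 6, within [0, 12].

set spin_speed = 6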